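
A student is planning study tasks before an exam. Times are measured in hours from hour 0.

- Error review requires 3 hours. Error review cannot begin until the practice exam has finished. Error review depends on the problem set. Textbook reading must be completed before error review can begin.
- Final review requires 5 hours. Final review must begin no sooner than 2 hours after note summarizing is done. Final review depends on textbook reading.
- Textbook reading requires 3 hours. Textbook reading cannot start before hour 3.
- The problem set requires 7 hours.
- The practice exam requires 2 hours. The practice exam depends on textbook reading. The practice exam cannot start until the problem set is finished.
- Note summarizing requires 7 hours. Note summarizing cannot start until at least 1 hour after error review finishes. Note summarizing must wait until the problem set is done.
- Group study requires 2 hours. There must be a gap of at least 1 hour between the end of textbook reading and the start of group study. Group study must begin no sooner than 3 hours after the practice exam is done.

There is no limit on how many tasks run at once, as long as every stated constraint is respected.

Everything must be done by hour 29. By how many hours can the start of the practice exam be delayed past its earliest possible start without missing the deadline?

2

The problem set can start immediately at hour 0; it finishes at hour 7.
Textbook reading waits on its own release at hour 3, so it starts at hour 3 and finishes at 3 + 3 = hour 6.
The practice exam cannot start until textbook reading (finishes hour 6); the problem set (finishes hour 7). The controlling bound is hour 7, so the practice exam finishes at 7 + 2 = hour 9.

Working backward from the deadline:
Final review must finish by hour 29; it takes 5 hours, so it must start by 29 − 5 = hour 24.
Note summarizing has to be done before final review (must start by hour 24, minus 2-hour gap → hour 22). That means finishing by hour 22, i.e. starting by 22 − 7 = hour 15.
Error review has to be done before note summarizing (must start by hour 15, minus 1-hour gap → hour 14). That means finishing by hour 14, i.e. starting by 14 − 3 = hour 11.
To finish by hour 29, group study (duration 2) must start no later than hour 27.
The practice exam feeds error review (must start by hour 11); group study (must start by hour 27, minus 3-hour gap → hour 24). Taking the minimum, the practice exam must finish by hour 11 and start by 11 − 2 = hour 9.
So the practice exam can start as early as hour 7 and as late as hour 9, giving 9 − 7 = 2 hours of slack.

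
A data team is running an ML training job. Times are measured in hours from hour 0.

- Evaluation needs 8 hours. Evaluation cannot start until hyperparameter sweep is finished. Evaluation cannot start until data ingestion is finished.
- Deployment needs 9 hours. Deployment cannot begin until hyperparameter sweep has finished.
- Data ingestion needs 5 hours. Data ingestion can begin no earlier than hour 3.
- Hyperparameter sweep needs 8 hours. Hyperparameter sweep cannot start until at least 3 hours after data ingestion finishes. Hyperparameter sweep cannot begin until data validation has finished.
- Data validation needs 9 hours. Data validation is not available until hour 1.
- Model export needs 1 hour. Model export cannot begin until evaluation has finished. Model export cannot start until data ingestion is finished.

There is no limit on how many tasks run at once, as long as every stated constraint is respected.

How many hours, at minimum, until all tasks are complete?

After its own release at hour 1, data validation can start at hour 1 and finishes at hour 10.
Data ingestion cannot begin until its own release at hour 3. It runs from hour 3 to 3 + 5 = hour 8.
For hyperparameter sweep: data ingestion (finishes hour 8, plus 3-hour gap → hour 11); data validation (finishes hour 10). Taking the maximum gives a start of hour 11, and it finishes at 11 + 8 = hour 19.
Deployment waits on hyperparameter sweep (finishes hour 19), so it starts at hour 19 and finishes at 19 + 9 = hour 28.
Evaluation cannot start until hyperparameter sweep (finishes hour 19); data ingestion (finishes hour 8). The controlling bound is hour 19, so evaluation finishes at 19 + 8 = hour 27.
Model export cannot start until evaluation (finishes hour 27); data ingestion (finishes hour 8). The controlling bound is hour 27, so model export finishes at 27 + 1 = hour 28.
All tasks are finished once the last one completes. Finish times: Data ingestion at 8, Data validation at 10, Hyperparameter sweep at 19, Evaluation at 27, Model export at 28, Deployment at 28. The latest is hour 28.

28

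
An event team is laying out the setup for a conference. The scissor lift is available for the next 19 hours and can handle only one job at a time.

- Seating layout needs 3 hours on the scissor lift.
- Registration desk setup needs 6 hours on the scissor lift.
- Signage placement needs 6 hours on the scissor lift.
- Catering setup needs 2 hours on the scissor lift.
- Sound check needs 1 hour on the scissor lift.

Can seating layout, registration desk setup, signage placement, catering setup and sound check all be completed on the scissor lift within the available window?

Running back to back, the jobs need 3 + 6 + 6 + 2 + 1 = 18 hours on the scissor lift.
Since 18 ≤ 19, they fit within the window.

Yes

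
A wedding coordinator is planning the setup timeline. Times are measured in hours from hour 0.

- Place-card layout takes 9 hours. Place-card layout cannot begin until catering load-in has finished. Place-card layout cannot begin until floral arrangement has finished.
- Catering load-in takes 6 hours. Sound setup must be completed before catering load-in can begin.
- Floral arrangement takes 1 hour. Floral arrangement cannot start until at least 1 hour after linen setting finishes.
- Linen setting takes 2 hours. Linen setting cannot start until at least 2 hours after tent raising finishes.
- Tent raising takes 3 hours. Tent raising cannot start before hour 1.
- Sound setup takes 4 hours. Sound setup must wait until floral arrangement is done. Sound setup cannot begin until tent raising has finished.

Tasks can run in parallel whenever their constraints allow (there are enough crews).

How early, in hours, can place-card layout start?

Tent raising cannot begin until its own release at hour 1. It runs from hour 1 to 1 + 3 = hour 4.
Linen setting cannot begin until tent raising (finishes hour 4, plus 2-hour gap → hour 6). It runs from hour 6 to 6 + 2 = hour 8.
Floral arrangement waits on linen setting (finishes hour 8, plus 1-hour gap → hour 9), so it starts at hour 9 and finishes at 9 + 1 = hour 10.
Sound setup has to wait for floral arrangement (finishes hour 10); tent raising (finishes hour 4). The latest of these is hour 10, so sound setup runs hour 10 to 10 + 4 = hour 14.
Catering load-in cannot begin until sound setup (finishes hour 14). It runs from hour 14 to 14 + 6 = hour 20.
Place-card layout waits on catering load-in (finishes hour 20); floral arrangement (finishes hour 10). The latest of these is hour 20, which is the earliest place-card layout can start.

20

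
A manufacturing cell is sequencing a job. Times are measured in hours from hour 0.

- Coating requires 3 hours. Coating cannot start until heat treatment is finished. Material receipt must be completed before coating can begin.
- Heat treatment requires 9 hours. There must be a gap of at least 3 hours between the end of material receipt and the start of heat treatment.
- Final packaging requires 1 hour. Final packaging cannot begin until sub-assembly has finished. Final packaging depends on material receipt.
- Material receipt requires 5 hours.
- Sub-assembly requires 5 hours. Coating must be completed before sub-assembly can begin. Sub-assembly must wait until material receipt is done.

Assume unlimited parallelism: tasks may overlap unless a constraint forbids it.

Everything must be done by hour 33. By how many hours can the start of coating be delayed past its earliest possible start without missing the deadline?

7

Material receipt can start immediately at hour 0; it finishes at hour 5.
Heat treatment waits on material receipt (finishes hour 5, plus 3-hour gap → hour 8), so it starts at hour 8 and finishes at 8 + 9 = hour 17.
Coating cannot start until heat treatment (finishes hour 17); material receipt (finishes hour 5). The controlling bound is hour 17, so coating finishes at 17 + 3 = hour 20.

Working backward from the deadline:
Final packaging has no dependents, so it just needs to finish by hour 33. Starting by 33 − 1 = hour 32 achieves that.
Sub-assembly feeds into final packaging (must start by hour 32); so sub-assembly must finish by hour 32 and therefore start by hour 27.
Coating must finish before sub-assembly (must start by hour 27). With a 3-hour duration, coating must start by 27 − 3 = hour 24.
So coating can start as early as hour 17 and as late as hour 24, giving 24 − 17 = 7 hours of slack.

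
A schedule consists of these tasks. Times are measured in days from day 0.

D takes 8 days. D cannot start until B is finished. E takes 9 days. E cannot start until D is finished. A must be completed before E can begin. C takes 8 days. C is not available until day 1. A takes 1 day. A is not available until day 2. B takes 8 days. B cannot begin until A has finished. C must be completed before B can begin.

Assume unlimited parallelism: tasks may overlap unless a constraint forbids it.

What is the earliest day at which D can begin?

17

After its own release at day 1, C can start at day 1 and finishes at day 9.
A cannot begin until its own release at day 2. It runs from day 2 to 2 + 1 = day 3.
B cannot start until A (finishes day 3); C (finishes day 9). The controlling bound is day 9, so B finishes at 9 + 8 = day 17.
D waits on B (finishes day 17), so the earliest it can start is day 17.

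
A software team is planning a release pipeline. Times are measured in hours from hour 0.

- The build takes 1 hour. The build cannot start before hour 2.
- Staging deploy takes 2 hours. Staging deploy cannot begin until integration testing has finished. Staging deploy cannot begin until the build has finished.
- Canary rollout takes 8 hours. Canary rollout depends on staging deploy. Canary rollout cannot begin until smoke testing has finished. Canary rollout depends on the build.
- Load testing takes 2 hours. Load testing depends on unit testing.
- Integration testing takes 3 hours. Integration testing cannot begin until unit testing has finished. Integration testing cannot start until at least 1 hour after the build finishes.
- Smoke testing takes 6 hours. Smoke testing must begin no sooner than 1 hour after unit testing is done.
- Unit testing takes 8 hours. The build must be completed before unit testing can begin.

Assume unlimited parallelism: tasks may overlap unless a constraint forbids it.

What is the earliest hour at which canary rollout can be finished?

26

After its own release at hour 2, the build can start at hour 2 and finishes at hour 3.
After the build (finishes hour 3), unit testing can start at hour 3 and finishes at hour 11.
Smoke testing cannot begin until unit testing (finishes hour 11, plus 1-hour gap → hour 12). It runs from hour 12 to 12 + 6 = hour 18.
For integration testing: unit testing (finishes hour 11); the build (finishes hour 3, plus 1-hour gap → hour 4). Taking the maximum gives a start of hour 11, and it finishes at 11 + 3 = hour 14.
Staging deploy needs all of integration testing (finishes hour 14); the build (finishes hour 3). That puts its earliest start at hour 14; it finishes at 14 + 2 = hour 16.
Canary rollout cannot start until staging deploy (finishes hour 16); smoke testing (finishes hour 18); the build (finishes hour 3). The controlling bound is hour 18, so canary rollout finishes at 18 + 8 = hour 26.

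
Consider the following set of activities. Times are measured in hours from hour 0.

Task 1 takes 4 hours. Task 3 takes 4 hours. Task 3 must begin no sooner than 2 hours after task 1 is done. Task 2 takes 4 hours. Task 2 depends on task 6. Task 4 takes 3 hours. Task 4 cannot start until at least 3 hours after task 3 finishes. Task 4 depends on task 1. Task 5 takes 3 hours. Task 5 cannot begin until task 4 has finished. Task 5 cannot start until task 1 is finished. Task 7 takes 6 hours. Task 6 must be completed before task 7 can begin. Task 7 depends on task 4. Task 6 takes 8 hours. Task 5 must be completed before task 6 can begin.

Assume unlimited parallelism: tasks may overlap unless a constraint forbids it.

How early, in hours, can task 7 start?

27

Task 1 can start immediately at hour 0; it finishes at hour 4.
After task 1 (finishes hour 4, plus 2-hour gap → hour 6), task 3 can start at hour 6 and finishes at hour 10.
Task 4 has to wait for task 3 (finishes hour 10, plus 3-hour gap → hour 13); task 1 (finishes hour 4). The latest of these is hour 13, so task 4 runs hour 13 to 13 + 3 = hour 16.
Task 5 needs all of task 4 (finishes hour 16); task 1 (finishes hour 4). That puts its earliest start at hour 16; it finishes at 16 + 3 = hour 19.
Task 6 waits on task 5 (finishes hour 19), so it starts at hour 19 and finishes at 19 + 8 = hour 27.
Task 7 waits on task 6 (finishes hour 27); task 4 (finishes hour 16). The latest of these is hour 27, which is the earliest task 7 can start.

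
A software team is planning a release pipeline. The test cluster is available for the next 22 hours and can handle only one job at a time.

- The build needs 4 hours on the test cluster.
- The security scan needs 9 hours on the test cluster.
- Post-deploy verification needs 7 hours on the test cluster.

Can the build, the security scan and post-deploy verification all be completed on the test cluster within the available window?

Running back to back, the jobs need 4 + 9 + 7 = 20 hours on the test cluster.
Since 20 ≤ 22, they fit within the window.

Yes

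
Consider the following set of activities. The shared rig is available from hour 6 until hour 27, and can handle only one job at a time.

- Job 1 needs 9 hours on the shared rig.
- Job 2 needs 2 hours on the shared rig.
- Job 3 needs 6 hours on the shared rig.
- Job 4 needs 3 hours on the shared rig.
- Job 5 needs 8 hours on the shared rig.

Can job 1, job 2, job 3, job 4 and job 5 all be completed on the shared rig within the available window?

The shared rig window is 27 − 6 = 21 hours.
Running back to back, the jobs need 9 + 2 + 6 + 3 + 8 = 28 hours on the shared rig.
Since 28 > 21, they cannot all fit.

No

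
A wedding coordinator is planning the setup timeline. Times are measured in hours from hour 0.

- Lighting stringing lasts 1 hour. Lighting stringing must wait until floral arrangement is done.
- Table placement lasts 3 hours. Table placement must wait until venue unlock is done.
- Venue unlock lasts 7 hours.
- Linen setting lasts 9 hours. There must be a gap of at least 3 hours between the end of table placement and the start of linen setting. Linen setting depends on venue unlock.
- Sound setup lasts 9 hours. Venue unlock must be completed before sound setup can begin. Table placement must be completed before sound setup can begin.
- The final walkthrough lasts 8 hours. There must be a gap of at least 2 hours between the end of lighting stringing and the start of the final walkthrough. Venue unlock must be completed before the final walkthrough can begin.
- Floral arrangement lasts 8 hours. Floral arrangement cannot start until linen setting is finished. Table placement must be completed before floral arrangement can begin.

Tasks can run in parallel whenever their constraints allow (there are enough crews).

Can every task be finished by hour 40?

Nothing blocks venue unlock, so it runs from hour 0 to hour 7.
Table placement waits on venue unlock (finishes hour 7), so it starts at hour 7 and finishes at 7 + 3 = hour 10.
Sound setup cannot start until venue unlock (finishes hour 7); table placement (finishes hour 10). The controlling bound is hour 10, so sound setup finishes at 10 + 9 = hour 19.
For linen setting: table placement (finishes hour 10, plus 3-hour gap → hour 13); venue unlock (finishes hour 7). Taking the maximum gives a start of hour 13, and it finishes at 13 + 9 = hour 22.
Floral arrangement has to wait for linen setting (finishes hour 22); table placement (finishes hour 10). The latest of these is hour 22, so floral arrangement runs hour 22 to 22 + 8 = hour 30.
After floral arrangement (finishes hour 30), lighting stringing can start at hour 30 and finishes at hour 31.
For the final walkthrough: lighting stringing (finishes hour 31, plus 2-hour gap → hour 33); venue unlock (finishes hour 7). Taking the maximum gives a start of hour 33, and it finishes at 33 + 8 = hour 41.
The earliest everything can be done is hour 41, which is after the deadline of 40, so it is not possible.

No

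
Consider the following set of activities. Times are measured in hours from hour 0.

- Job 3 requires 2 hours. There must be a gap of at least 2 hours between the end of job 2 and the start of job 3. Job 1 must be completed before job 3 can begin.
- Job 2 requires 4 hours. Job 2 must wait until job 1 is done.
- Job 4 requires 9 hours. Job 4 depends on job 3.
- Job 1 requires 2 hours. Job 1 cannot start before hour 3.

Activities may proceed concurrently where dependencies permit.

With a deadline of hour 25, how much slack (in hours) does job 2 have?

3

Job 1 cannot begin until its own release at hour 3. It runs from hour 3 to 3 + 2 = hour 5.
Job 2 waits on job 1 (finishes hour 5), so it starts at hour 5 and finishes at 5 + 4 = hour 9.

Working backward from the deadline:
Job 4 has no dependents, so it just needs to finish by hour 25. Starting by 25 − 9 = hour 16 achieves that.
Since job 4 (must start by hour 16) depends on it, job 3 must finish by hour 16. Backing off its 2-hour duration gives a latest start of hour 14.
Job 2 feeds into job 3 (must start by hour 14, minus 2-hour gap → hour 12); so job 2 must finish by hour 12 and therefore start by hour 8.
So job 2 can start as early as hour 5 and as late as hour 8, giving 8 − 5 = 3 hours of slack.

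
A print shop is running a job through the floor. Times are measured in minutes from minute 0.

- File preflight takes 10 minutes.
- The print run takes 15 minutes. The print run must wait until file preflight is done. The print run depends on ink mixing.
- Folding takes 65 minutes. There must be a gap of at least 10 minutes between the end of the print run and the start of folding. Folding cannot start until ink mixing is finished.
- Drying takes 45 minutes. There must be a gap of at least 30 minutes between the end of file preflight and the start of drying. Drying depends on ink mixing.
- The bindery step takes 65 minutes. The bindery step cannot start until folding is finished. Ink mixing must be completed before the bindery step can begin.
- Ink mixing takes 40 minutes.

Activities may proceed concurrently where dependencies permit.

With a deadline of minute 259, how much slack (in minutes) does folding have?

Ink mixing has no prerequisites, so it starts at minute 0 and finishes at minute 40.
File preflight can start immediately at minute 0; it finishes at minute 10.
The print run has to wait for file preflight (finishes minute 10); ink mixing (finishes minute 40). The latest of these is minute 40, so the print run runs minute 40 to 40 + 15 = minute 55.
Folding needs all of the print run (finishes minute 55, plus 10-minute gap → minute 65); ink mixing (finishes minute 40). That puts its earliest start at minute 65; it finishes at 65 + 65 = minute 130.

Working backward from the deadline:
The bindery step must finish by minute 259; it takes 65 minutes, so it must start by 259 − 65 = minute 194.
Folding has to be done before the bindery step (must start by minute 194). That means finishing by minute 194, i.e. starting by 194 − 65 = minute 129.
So folding can start as early as minute 65 and as late as minute 129, giving 129 − 65 = 64 minutes of slack.

64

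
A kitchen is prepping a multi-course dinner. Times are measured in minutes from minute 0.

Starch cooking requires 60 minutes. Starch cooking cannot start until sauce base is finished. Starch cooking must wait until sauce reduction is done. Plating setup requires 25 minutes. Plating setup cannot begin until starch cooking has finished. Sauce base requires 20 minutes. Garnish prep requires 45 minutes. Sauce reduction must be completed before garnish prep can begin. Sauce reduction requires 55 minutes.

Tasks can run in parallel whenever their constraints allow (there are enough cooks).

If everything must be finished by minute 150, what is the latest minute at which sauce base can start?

45

To finish by minute 150, plating setup (duration 25) must start no later than minute 125.
Since plating setup (must start by minute 125) depends on it, starch cooking must finish by minute 125. Backing off its 60-minute duration gives a latest start of minute 65.
Sauce base must finish before starch cooking (must start by minute 65). With a 20-minute duration, sauce base must start by 65 − 20 = minute 45.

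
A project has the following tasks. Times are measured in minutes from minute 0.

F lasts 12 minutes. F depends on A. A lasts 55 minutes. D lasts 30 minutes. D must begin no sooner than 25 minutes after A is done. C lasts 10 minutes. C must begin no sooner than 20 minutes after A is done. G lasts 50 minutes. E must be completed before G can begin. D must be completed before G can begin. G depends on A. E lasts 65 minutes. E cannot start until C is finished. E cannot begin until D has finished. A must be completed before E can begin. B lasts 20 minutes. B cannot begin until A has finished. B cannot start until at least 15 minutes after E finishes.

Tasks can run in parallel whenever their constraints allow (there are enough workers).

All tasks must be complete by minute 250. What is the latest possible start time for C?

B must finish by minute 250; it takes 20 minutes, so it must start by 250 − 20 = minute 230.
Nothing follows G; the deadline of minute 250 is its only limit. It must start by 250 − 50 = minute 200.
For E: B (must start by minute 230, minus 15-minute gap → minute 215); G (must start by minute 200). The most restrictive is minute 200; with a 65-minute duration, E must start by minute 135.
Since E (must start by minute 135) depends on it, C must finish by minute 135. Backing off its 10-minute duration gives a latest start of minute 125.

125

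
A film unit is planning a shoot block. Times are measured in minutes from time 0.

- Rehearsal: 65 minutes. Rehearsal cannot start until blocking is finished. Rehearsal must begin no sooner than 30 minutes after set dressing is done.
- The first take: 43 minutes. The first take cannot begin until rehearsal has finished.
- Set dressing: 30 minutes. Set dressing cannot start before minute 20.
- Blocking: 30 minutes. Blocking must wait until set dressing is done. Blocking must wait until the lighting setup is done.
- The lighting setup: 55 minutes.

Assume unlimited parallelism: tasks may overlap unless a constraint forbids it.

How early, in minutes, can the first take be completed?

193

The lighting setup can start immediately at minute 0; it finishes at minute 55.
Set dressing waits on its own release at minute 20, so it starts at minute 20 and finishes at 20 + 30 = minute 50.
For blocking: set dressing (finishes minute 50); the lighting setup (finishes minute 55). Taking the maximum gives a start of minute 55, and it finishes at 55 + 30 = minute 85.
Rehearsal cannot start until blocking (finishes minute 85); set dressing (finishes minute 50, plus 30-minute gap → minute 80). The controlling bound is minute 85, so rehearsal finishes at 85 + 65 = minute 150.
After rehearsal (finishes minute 150), the first take can start at minute 150 and finishes at minute 193.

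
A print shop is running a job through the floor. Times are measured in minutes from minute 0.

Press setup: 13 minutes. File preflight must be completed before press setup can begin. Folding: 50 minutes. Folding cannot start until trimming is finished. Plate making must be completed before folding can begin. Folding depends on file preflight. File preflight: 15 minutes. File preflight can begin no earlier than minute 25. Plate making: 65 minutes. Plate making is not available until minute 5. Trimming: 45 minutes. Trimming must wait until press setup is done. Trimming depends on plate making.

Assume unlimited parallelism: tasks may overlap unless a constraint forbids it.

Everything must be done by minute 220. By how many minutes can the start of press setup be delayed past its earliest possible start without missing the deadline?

File preflight waits on its own release at minute 25, so it starts at minute 25 and finishes at 25 + 15 = minute 40.
Press setup cannot begin until file preflight (finishes minute 40). It runs from minute 40 to 40 + 13 = minute 53.

Working backward from the deadline:
Nothing follows folding; the deadline of minute 220 is its only limit. It must start by 220 − 50 = minute 170.
Trimming has to be done before folding (must start by minute 170). That means finishing by minute 170, i.e. starting by 170 − 45 = minute 125.
Press setup must finish before trimming (must start by minute 125). With a 13-minute duration, press setup must start by 125 − 13 = minute 112.
So press setup can start as early as minute 40 and as late as minute 112, giving 112 − 40 = 72 minutes of slack.

72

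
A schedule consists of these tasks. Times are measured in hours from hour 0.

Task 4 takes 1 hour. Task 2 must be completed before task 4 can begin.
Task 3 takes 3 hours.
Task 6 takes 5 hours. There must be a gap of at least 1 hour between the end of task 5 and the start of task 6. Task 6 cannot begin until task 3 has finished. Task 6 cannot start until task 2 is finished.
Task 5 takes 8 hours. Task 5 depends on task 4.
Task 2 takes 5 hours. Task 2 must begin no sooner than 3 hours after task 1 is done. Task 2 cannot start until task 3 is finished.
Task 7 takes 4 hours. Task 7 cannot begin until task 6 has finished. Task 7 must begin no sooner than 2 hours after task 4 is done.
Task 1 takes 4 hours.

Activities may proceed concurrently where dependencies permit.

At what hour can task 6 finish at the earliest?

Nothing blocks task 3, so it runs from hour 0 to hour 3.
Task 1 can start immediately at hour 0; it finishes at hour 4.
Task 2 cannot start until task 1 (finishes hour 4, plus 3-hour gap → hour 7); task 3 (finishes hour 3). The controlling bound is hour 7, so task 2 finishes at 7 + 5 = hour 12.
Task 4 cannot begin until task 2 (finishes hour 12). It runs from hour 12 to 12 + 1 = hour 13.
Task 5 cannot begin until task 4 (finishes hour 13). It runs from hour 13 to 13 + 8 = hour 21.
For task 6: task 5 (finishes hour 21, plus 1-hour gap → hour 22); task 3 (finishes hour 3); task 2 (finishes hour 12). Taking the maximum gives a start of hour 22, and it finishes at 22 + 5 = hour 27.

27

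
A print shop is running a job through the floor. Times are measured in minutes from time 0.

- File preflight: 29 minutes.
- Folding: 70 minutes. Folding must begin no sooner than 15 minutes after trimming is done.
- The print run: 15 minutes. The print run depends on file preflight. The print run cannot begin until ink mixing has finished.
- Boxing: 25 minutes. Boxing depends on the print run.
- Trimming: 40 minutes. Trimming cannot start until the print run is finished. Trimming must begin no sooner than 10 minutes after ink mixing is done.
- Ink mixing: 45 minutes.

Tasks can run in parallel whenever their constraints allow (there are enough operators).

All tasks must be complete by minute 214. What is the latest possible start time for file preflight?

Nothing follows folding; the deadline of minute 214 is its only limit. It must start by 214 − 70 = minute 144.
Since folding (must start by minute 144, minus 15-minute gap → minute 129) depends on it, trimming must finish by minute 129. Backing off its 40-minute duration gives a latest start of minute 89.
To finish by minute 214, boxing (duration 25) must start no later than minute 189.
For the print run: trimming (must start by minute 89); boxing (must start by minute 189). The most restrictive is minute 89; with a 15-minute duration, the print run must start by minute 74.
File preflight has to be done before the print run (must start by minute 74). That means finishing by minute 74, i.e. starting by 74 − 29 = minute 45.

45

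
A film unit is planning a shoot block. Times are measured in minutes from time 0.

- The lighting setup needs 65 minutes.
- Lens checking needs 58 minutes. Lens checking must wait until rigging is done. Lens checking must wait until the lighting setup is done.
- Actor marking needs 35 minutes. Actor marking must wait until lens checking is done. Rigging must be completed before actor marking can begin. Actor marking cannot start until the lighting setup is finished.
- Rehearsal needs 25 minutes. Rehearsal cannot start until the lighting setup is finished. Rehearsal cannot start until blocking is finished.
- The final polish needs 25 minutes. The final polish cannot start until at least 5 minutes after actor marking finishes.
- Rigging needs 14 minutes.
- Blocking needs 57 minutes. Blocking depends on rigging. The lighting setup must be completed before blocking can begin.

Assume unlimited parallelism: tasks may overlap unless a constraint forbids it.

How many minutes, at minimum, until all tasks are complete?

188

Nothing blocks the lighting setup, so it runs from minute 0 to minute 65.
Nothing blocks rigging, so it runs from minute 0 to minute 14.
Blocking cannot start until rigging (finishes minute 14); the lighting setup (finishes minute 65). The controlling bound is minute 65, so blocking finishes at 65 + 57 = minute 122.
Rehearsal has to wait for the lighting setup (finishes minute 65); blocking (finishes minute 122). The latest of these is minute 122, so rehearsal runs minute 122 to 122 + 25 = minute 147.
Lens checking has to wait for rigging (finishes minute 14); the lighting setup (finishes minute 65). The latest of these is minute 65, so lens checking runs minute 65 to 65 + 58 = minute 123.
For actor marking: lens checking (finishes minute 123); rigging (finishes minute 14); the lighting setup (finishes minute 65). Taking the maximum gives a start of minute 123, and it finishes at 123 + 35 = minute 158.
After actor marking (finishes minute 158, plus 5-minute gap → minute 163), the final polish can start at minute 163 and finishes at minute 188.
All tasks are finished once the last one completes. Finish times: Rigging at 14, The lighting setup at 65, Lens checking at 123, Blocking at 122, Actor marking at 158, Rehearsal at 147, The final polish at 188. The latest is minute 188.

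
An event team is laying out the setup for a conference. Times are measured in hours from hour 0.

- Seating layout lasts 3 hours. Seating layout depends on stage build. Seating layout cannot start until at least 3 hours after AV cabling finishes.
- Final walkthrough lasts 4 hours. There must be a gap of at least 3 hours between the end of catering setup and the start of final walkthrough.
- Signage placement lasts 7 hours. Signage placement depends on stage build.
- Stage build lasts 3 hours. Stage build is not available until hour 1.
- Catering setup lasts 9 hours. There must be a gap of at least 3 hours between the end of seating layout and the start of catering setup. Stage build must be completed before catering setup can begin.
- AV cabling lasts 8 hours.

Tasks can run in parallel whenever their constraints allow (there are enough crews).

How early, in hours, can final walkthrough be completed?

33

Nothing blocks AV cabling, so it runs from hour 0 to hour 8.
After its own release at hour 1, stage build can start at hour 1 and finishes at hour 4.
For seating layout: stage build (finishes hour 4); AV cabling (finishes hour 8, plus 3-hour gap → hour 11). Taking the maximum gives a start of hour 11, and it finishes at 11 + 3 = hour 14.
Catering setup cannot start until seating layout (finishes hour 14, plus 3-hour gap → hour 17); stage build (finishes hour 4). The controlling bound is hour 17, so catering setup finishes at 17 + 9 = hour 26.
Final walkthrough waits on catering setup (finishes hour 26, plus 3-hour gap → hour 29), so it starts at hour 29 and finishes at 29 + 4 = hour 33.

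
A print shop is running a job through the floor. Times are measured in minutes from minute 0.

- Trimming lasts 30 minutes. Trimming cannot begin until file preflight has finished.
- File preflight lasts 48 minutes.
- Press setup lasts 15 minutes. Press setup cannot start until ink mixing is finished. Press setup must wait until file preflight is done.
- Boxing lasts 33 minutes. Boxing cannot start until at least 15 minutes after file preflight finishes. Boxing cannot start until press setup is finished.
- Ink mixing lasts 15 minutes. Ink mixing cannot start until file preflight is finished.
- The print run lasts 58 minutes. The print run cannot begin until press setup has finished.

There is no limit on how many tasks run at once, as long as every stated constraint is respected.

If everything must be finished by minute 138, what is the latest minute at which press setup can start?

65

To finish by minute 138, the print run (duration 58) must start no later than minute 80.
To finish by minute 138, boxing (duration 33) must start no later than minute 105.
Press setup must finish in time for the print run (must start by minute 80); boxing (must start by minute 105). The tightest is minute 80, so press setup must start by 80 − 15 = minute 65.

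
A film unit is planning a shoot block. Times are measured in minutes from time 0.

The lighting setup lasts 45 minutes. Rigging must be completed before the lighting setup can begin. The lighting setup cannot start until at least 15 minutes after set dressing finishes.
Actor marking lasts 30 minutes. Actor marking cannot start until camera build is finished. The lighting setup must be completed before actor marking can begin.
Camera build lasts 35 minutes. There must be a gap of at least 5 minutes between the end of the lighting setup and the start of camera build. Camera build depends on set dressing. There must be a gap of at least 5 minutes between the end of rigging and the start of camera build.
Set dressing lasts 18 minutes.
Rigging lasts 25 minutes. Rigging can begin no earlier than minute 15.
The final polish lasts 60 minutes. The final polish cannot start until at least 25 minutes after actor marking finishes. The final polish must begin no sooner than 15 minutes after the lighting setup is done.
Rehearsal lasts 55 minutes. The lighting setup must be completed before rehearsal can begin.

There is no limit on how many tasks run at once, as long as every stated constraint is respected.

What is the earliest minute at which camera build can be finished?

Set dressing can start immediately at minute 0; it finishes at minute 18.
Rigging waits on its own release at minute 15, so it starts at minute 15 and finishes at 15 + 25 = minute 40.
The lighting setup cannot start until rigging (finishes minute 40); set dressing (finishes minute 18, plus 15-minute gap → minute 33). The controlling bound is minute 40, so the lighting setup finishes at 40 + 45 = minute 85.
Camera build needs all of the lighting setup (finishes minute 85, plus 5-minute gap → minute 90); set dressing (finishes minute 18); rigging (finishes minute 40, plus 5-minute gap → minute 45). That puts its earliest start at minute 90; it finishes at 90 + 35 = minute 125.

125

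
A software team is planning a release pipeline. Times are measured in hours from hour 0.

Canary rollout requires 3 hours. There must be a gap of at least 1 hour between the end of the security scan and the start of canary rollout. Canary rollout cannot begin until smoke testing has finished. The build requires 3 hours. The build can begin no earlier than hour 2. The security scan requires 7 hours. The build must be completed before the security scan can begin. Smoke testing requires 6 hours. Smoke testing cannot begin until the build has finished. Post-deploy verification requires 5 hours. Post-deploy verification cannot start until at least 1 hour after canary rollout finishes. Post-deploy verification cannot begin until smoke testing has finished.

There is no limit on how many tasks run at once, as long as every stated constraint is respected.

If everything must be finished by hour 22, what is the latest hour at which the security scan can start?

5

Post-deploy verification has no dependents, so it just needs to finish by hour 22. Starting by 22 − 5 = hour 17 achieves that.
Canary rollout must finish before post-deploy verification (must start by hour 17, minus 1-hour gap → hour 16). With a 3-hour duration, canary rollout must start by 16 − 3 = hour 13.
The security scan has to be done before canary rollout (must start by hour 13, minus 1-hour gap → hour 12). That means finishing by hour 12, i.e. starting by 12 − 7 = hour 5.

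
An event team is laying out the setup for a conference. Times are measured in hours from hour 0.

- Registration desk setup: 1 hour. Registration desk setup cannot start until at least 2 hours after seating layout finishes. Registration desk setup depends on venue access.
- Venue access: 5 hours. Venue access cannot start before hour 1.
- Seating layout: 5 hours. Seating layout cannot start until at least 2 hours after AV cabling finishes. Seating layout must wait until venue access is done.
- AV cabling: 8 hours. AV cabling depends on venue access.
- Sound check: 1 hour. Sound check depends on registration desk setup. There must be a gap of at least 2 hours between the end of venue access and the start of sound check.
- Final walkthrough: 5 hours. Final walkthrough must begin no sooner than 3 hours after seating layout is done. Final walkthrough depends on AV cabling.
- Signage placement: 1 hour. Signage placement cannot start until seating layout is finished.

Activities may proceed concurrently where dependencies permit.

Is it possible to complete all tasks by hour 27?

After its own release at hour 1, venue access can start at hour 1 and finishes at hour 6.
AV cabling waits on venue access (finishes hour 6), so it starts at hour 6 and finishes at 6 + 8 = hour 14.
Seating layout has to wait for AV cabling (finishes hour 14, plus 2-hour gap → hour 16); venue access (finishes hour 6). The latest of these is hour 16, so seating layout runs hour 16 to 16 + 5 = hour 21.
For final walkthrough: seating layout (finishes hour 21, plus 3-hour gap → hour 24); AV cabling (finishes hour 14). Taking the maximum gives a start of hour 24, and it finishes at 24 + 5 = hour 29.
After seating layout (finishes hour 21), signage placement can start at hour 21 and finishes at hour 22.
Registration desk setup needs all of seating layout (finishes hour 21, plus 2-hour gap → hour 23); venue access (finishes hour 6). That puts its earliest start at hour 23; it finishes at 23 + 1 = hour 24.
Sound check has to wait for registration desk setup (finishes hour 24); venue access (finishes hour 6, plus 2-hour gap → hour 8). The latest of these is hour 24, so sound check runs hour 24 to 24 + 1 = hour 25.
The earliest everything can be done is hour 29, which is after the deadline of 27, so it is not possible.

No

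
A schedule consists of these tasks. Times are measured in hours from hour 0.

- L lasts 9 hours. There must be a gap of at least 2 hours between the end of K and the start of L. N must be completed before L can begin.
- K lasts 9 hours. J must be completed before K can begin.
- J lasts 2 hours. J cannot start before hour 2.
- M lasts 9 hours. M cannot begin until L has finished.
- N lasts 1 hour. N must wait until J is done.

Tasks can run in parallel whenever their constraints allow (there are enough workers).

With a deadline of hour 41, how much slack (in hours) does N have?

18

J cannot begin until its own release at hour 2. It runs from hour 2 to 2 + 2 = hour 4.
N cannot begin until J (finishes hour 4). It runs from hour 4 to 4 + 1 = hour 5.

Working backward from the deadline:
M must finish by hour 41; it takes 9 hours, so it must start by 41 − 9 = hour 32.
L has to be done before M (must start by hour 32). That means finishing by hour 32, i.e. starting by 32 − 9 = hour 23.
Since L (must start by hour 23) depends on it, N must finish by hour 23. Backing off its 1-hour duration gives a latest start of hour 22.
So N can start as early as hour 4 and as late as hour 22, giving 22 − 4 = 18 hours of slack.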